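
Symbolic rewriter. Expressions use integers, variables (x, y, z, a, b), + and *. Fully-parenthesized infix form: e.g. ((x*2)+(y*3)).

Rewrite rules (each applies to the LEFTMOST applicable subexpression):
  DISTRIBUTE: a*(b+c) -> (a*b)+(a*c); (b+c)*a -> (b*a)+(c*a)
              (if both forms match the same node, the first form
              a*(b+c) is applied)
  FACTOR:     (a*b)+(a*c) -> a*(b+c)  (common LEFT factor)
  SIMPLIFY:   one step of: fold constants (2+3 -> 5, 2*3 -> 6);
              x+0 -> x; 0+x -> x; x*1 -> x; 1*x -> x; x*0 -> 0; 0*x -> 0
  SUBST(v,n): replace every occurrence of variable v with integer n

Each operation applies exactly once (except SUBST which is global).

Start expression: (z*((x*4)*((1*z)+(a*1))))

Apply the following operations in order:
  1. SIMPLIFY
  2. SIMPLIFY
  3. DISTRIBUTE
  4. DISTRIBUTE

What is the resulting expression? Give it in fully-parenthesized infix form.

Start: (z*((x*4)*((1*z)+(a*1))))
Apply SIMPLIFY at RRL (target: (1*z)): (z*((x*4)*((1*z)+(a*1)))) -> (z*((x*4)*(z+(a*1))))
Apply SIMPLIFY at RRR (target: (a*1)): (z*((x*4)*(z+(a*1)))) -> (z*((x*4)*(z+a)))
Apply DISTRIBUTE at R (target: ((x*4)*(z+a))): (z*((x*4)*(z+a))) -> (z*(((x*4)*z)+((x*4)*a)))
Apply DISTRIBUTE at root (target: (z*(((x*4)*z)+((x*4)*a)))): (z*(((x*4)*z)+((x*4)*a))) -> ((z*((x*4)*z))+(z*((x*4)*a)))

Answer: ((z*((x*4)*z))+(z*((x*4)*a)))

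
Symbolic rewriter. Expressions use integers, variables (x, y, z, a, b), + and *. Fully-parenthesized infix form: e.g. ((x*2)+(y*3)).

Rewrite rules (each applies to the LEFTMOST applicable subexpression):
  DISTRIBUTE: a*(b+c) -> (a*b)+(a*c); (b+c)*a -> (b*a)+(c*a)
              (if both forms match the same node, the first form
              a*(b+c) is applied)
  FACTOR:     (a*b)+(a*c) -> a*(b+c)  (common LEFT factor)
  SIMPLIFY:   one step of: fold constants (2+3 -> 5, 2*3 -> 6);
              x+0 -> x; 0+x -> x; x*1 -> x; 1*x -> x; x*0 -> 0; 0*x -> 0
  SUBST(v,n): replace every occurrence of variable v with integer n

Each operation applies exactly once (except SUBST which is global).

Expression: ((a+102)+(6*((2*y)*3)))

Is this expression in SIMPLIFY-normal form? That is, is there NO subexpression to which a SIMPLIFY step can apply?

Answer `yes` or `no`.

Answer: yes

Derivation:
Expression: ((a+102)+(6*((2*y)*3)))
Scanning for simplifiable subexpressions (pre-order)...
  at root: ((a+102)+(6*((2*y)*3))) (not simplifiable)
  at L: (a+102) (not simplifiable)
  at R: (6*((2*y)*3)) (not simplifiable)
  at RR: ((2*y)*3) (not simplifiable)
  at RRL: (2*y) (not simplifiable)
Result: no simplifiable subexpression found -> normal form.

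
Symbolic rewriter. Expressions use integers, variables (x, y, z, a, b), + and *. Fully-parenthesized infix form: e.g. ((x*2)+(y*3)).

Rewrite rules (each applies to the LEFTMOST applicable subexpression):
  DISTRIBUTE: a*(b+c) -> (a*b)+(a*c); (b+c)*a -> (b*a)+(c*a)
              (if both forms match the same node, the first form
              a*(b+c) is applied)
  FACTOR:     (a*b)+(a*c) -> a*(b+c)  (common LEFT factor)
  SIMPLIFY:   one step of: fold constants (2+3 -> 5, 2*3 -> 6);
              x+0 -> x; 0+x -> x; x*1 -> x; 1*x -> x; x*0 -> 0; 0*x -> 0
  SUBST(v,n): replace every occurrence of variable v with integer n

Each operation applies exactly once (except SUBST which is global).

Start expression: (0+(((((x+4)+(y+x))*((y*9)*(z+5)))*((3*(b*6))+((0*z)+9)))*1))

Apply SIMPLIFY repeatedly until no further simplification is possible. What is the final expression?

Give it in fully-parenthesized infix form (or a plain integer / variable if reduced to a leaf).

Answer: ((((x+4)+(y+x))*((y*9)*(z+5)))*((3*(b*6))+9))

Derivation:
Start: (0+(((((x+4)+(y+x))*((y*9)*(z+5)))*((3*(b*6))+((0*z)+9)))*1))
Step 1: at root: (0+(((((x+4)+(y+x))*((y*9)*(z+5)))*((3*(b*6))+((0*z)+9)))*1)) -> (((((x+4)+(y+x))*((y*9)*(z+5)))*((3*(b*6))+((0*z)+9)))*1); overall: (0+(((((x+4)+(y+x))*((y*9)*(z+5)))*((3*(b*6))+((0*z)+9)))*1)) -> (((((x+4)+(y+x))*((y*9)*(z+5)))*((3*(b*6))+((0*z)+9)))*1)
Step 2: at root: (((((x+4)+(y+x))*((y*9)*(z+5)))*((3*(b*6))+((0*z)+9)))*1) -> ((((x+4)+(y+x))*((y*9)*(z+5)))*((3*(b*6))+((0*z)+9))); overall: (((((x+4)+(y+x))*((y*9)*(z+5)))*((3*(b*6))+((0*z)+9)))*1) -> ((((x+4)+(y+x))*((y*9)*(z+5)))*((3*(b*6))+((0*z)+9)))
Step 3: at RRL: (0*z) -> 0; overall: ((((x+4)+(y+x))*((y*9)*(z+5)))*((3*(b*6))+((0*z)+9))) -> ((((x+4)+(y+x))*((y*9)*(z+5)))*((3*(b*6))+(0+9)))
Step 4: at RR: (0+9) -> 9; overall: ((((x+4)+(y+x))*((y*9)*(z+5)))*((3*(b*6))+(0+9))) -> ((((x+4)+(y+x))*((y*9)*(z+5)))*((3*(b*6))+9))
Fixed point: ((((x+4)+(y+x))*((y*9)*(z+5)))*((3*(b*6))+9))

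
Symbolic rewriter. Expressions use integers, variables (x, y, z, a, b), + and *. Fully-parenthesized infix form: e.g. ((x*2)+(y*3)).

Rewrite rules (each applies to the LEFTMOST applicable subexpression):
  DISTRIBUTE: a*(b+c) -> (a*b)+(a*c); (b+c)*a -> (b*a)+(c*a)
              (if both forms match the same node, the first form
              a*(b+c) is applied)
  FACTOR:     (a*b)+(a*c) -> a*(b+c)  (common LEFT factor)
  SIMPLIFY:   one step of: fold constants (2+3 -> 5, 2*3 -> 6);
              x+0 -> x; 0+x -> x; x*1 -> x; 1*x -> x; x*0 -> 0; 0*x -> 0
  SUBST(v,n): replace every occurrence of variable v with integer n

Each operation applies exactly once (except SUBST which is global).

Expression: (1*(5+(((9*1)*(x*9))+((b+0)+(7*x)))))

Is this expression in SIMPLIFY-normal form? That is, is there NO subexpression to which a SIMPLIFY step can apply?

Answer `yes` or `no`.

Answer: no

Derivation:
Expression: (1*(5+(((9*1)*(x*9))+((b+0)+(7*x)))))
Scanning for simplifiable subexpressions (pre-order)...
  at root: (1*(5+(((9*1)*(x*9))+((b+0)+(7*x))))) (SIMPLIFIABLE)
  at R: (5+(((9*1)*(x*9))+((b+0)+(7*x)))) (not simplifiable)
  at RR: (((9*1)*(x*9))+((b+0)+(7*x))) (not simplifiable)
  at RRL: ((9*1)*(x*9)) (not simplifiable)
  at RRLL: (9*1) (SIMPLIFIABLE)
  at RRLR: (x*9) (not simplifiable)
  at RRR: ((b+0)+(7*x)) (not simplifiable)
  at RRRL: (b+0) (SIMPLIFIABLE)
  at RRRR: (7*x) (not simplifiable)
Found simplifiable subexpr at path root: (1*(5+(((9*1)*(x*9))+((b+0)+(7*x)))))
One SIMPLIFY step would give: (5+(((9*1)*(x*9))+((b+0)+(7*x))))
-> NOT in normal form.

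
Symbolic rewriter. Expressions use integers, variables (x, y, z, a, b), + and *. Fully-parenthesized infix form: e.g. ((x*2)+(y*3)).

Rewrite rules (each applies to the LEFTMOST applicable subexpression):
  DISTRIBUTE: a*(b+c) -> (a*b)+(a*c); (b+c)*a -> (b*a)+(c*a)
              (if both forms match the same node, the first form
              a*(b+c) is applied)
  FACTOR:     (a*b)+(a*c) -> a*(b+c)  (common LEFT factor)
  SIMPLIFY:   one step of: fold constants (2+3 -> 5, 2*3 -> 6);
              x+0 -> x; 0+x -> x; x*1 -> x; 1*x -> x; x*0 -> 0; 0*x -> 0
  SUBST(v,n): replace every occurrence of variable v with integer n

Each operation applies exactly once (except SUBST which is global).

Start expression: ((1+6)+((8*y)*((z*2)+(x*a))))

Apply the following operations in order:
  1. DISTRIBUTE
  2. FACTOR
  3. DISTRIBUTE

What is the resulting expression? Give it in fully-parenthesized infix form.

Start: ((1+6)+((8*y)*((z*2)+(x*a))))
Apply DISTRIBUTE at R (target: ((8*y)*((z*2)+(x*a)))): ((1+6)+((8*y)*((z*2)+(x*a)))) -> ((1+6)+(((8*y)*(z*2))+((8*y)*(x*a))))
Apply FACTOR at R (target: (((8*y)*(z*2))+((8*y)*(x*a)))): ((1+6)+(((8*y)*(z*2))+((8*y)*(x*a)))) -> ((1+6)+((8*y)*((z*2)+(x*a))))
Apply DISTRIBUTE at R (target: ((8*y)*((z*2)+(x*a)))): ((1+6)+((8*y)*((z*2)+(x*a)))) -> ((1+6)+(((8*y)*(z*2))+((8*y)*(x*a))))

Answer: ((1+6)+(((8*y)*(z*2))+((8*y)*(x*a))))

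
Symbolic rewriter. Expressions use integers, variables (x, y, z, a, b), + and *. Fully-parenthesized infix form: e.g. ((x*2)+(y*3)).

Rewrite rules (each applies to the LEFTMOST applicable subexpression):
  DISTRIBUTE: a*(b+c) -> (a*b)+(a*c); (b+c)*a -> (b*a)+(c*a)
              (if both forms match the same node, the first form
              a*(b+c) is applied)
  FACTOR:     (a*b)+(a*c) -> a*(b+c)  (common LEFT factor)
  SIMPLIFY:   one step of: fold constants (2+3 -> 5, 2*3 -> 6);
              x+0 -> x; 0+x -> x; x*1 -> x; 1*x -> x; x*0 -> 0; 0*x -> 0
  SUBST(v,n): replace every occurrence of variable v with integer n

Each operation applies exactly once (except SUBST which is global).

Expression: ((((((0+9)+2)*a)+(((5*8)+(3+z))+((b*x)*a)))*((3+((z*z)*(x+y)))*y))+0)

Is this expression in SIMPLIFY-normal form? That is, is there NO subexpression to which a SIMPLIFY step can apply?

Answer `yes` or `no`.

Answer: no

Derivation:
Expression: ((((((0+9)+2)*a)+(((5*8)+(3+z))+((b*x)*a)))*((3+((z*z)*(x+y)))*y))+0)
Scanning for simplifiable subexpressions (pre-order)...
  at root: ((((((0+9)+2)*a)+(((5*8)+(3+z))+((b*x)*a)))*((3+((z*z)*(x+y)))*y))+0) (SIMPLIFIABLE)
  at L: (((((0+9)+2)*a)+(((5*8)+(3+z))+((b*x)*a)))*((3+((z*z)*(x+y)))*y)) (not simplifiable)
  at LL: ((((0+9)+2)*a)+(((5*8)+(3+z))+((b*x)*a))) (not simplifiable)
  at LLL: (((0+9)+2)*a) (not simplifiable)
  at LLLL: ((0+9)+2) (not simplifiable)
  at LLLLL: (0+9) (SIMPLIFIABLE)
  at LLR: (((5*8)+(3+z))+((b*x)*a)) (not simplifiable)
  at LLRL: ((5*8)+(3+z)) (not simplifiable)
  at LLRLL: (5*8) (SIMPLIFIABLE)
  at LLRLR: (3+z) (not simplifiable)
  at LLRR: ((b*x)*a) (not simplifiable)
  at LLRRL: (b*x) (not simplifiable)
  at LR: ((3+((z*z)*(x+y)))*y) (not simplifiable)
  at LRL: (3+((z*z)*(x+y))) (not simplifiable)
  at LRLR: ((z*z)*(x+y)) (not simplifiable)
  at LRLRL: (z*z) (not simplifiable)
  at LRLRR: (x+y) (not simplifiable)
Found simplifiable subexpr at path root: ((((((0+9)+2)*a)+(((5*8)+(3+z))+((b*x)*a)))*((3+((z*z)*(x+y)))*y))+0)
One SIMPLIFY step would give: (((((0+9)+2)*a)+(((5*8)+(3+z))+((b*x)*a)))*((3+((z*z)*(x+y)))*y))
-> NOT in normal form.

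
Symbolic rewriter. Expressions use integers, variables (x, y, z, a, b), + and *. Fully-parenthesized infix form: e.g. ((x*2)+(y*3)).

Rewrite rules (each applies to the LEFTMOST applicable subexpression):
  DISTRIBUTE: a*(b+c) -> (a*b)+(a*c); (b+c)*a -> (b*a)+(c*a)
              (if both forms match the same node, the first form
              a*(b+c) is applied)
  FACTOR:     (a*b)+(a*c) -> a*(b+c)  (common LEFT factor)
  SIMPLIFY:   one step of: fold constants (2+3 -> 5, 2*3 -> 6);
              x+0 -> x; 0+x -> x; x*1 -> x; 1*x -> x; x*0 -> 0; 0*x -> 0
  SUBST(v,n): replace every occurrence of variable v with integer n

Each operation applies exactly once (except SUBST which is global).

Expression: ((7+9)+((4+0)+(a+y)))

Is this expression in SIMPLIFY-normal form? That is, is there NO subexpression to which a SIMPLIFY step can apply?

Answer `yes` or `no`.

Expression: ((7+9)+((4+0)+(a+y)))
Scanning for simplifiable subexpressions (pre-order)...
  at root: ((7+9)+((4+0)+(a+y))) (not simplifiable)
  at L: (7+9) (SIMPLIFIABLE)
  at R: ((4+0)+(a+y)) (not simplifiable)
  at RL: (4+0) (SIMPLIFIABLE)
  at RR: (a+y) (not simplifiable)
Found simplifiable subexpr at path L: (7+9)
One SIMPLIFY step would give: (16+((4+0)+(a+y)))
-> NOT in normal form.

Answer: no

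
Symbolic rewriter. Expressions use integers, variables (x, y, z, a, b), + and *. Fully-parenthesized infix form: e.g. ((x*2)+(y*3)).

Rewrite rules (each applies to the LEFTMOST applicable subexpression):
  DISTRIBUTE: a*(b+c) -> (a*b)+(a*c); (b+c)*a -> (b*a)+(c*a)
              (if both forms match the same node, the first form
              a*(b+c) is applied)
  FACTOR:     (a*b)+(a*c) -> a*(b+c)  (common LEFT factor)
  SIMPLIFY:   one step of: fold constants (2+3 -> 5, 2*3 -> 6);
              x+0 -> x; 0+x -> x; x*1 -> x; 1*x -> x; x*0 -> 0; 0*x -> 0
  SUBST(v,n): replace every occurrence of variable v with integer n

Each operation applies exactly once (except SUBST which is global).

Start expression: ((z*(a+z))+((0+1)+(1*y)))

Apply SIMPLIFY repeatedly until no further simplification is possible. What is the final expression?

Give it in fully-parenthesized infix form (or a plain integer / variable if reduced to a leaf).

Answer: ((z*(a+z))+(1+y))

Derivation:
Start: ((z*(a+z))+((0+1)+(1*y)))
Step 1: at RL: (0+1) -> 1; overall: ((z*(a+z))+((0+1)+(1*y))) -> ((z*(a+z))+(1+(1*y)))
Step 2: at RR: (1*y) -> y; overall: ((z*(a+z))+(1+(1*y))) -> ((z*(a+z))+(1+y))
Fixed point: ((z*(a+z))+(1+y))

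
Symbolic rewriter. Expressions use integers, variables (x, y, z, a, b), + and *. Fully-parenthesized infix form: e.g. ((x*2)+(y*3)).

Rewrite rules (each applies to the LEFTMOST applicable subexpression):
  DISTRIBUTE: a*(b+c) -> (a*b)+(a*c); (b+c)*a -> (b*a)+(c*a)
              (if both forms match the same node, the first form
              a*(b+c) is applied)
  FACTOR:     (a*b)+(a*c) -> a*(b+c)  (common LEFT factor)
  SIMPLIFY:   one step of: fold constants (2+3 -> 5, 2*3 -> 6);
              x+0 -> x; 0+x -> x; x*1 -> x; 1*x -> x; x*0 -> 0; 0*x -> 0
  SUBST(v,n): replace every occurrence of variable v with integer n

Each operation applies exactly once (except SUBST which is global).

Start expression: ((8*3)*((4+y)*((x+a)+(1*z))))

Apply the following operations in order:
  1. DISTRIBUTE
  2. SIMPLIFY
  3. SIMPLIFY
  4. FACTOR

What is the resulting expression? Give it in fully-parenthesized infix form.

Answer: (24*((4+y)*((x+a)+z)))

Derivation:
Start: ((8*3)*((4+y)*((x+a)+(1*z))))
Apply DISTRIBUTE at R (target: ((4+y)*((x+a)+(1*z)))): ((8*3)*((4+y)*((x+a)+(1*z)))) -> ((8*3)*(((4+y)*(x+a))+((4+y)*(1*z))))
Apply SIMPLIFY at L (target: (8*3)): ((8*3)*(((4+y)*(x+a))+((4+y)*(1*z)))) -> (24*(((4+y)*(x+a))+((4+y)*(1*z))))
Apply SIMPLIFY at RRR (target: (1*z)): (24*(((4+y)*(x+a))+((4+y)*(1*z)))) -> (24*(((4+y)*(x+a))+((4+y)*z)))
Apply FACTOR at R (target: (((4+y)*(x+a))+((4+y)*z))): (24*(((4+y)*(x+a))+((4+y)*z))) -> (24*((4+y)*((x+a)+z)))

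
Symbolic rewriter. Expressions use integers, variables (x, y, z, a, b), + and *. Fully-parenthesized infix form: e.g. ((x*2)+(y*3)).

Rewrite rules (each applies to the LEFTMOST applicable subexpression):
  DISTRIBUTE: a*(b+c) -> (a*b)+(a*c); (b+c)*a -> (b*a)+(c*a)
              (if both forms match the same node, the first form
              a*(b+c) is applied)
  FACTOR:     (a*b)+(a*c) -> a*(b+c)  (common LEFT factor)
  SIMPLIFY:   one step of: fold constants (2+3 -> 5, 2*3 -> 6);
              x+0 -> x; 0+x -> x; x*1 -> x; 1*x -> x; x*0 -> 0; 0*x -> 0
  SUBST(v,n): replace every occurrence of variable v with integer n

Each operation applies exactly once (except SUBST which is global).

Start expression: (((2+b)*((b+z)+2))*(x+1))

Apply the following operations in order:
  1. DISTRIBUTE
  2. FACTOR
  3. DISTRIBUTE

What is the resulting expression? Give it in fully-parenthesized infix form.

Start: (((2+b)*((b+z)+2))*(x+1))
Apply DISTRIBUTE at root (target: (((2+b)*((b+z)+2))*(x+1))): (((2+b)*((b+z)+2))*(x+1)) -> ((((2+b)*((b+z)+2))*x)+(((2+b)*((b+z)+2))*1))
Apply FACTOR at root (target: ((((2+b)*((b+z)+2))*x)+(((2+b)*((b+z)+2))*1))): ((((2+b)*((b+z)+2))*x)+(((2+b)*((b+z)+2))*1)) -> (((2+b)*((b+z)+2))*(x+1))
Apply DISTRIBUTE at root (target: (((2+b)*((b+z)+2))*(x+1))): (((2+b)*((b+z)+2))*(x+1)) -> ((((2+b)*((b+z)+2))*x)+(((2+b)*((b+z)+2))*1))

Answer: ((((2+b)*((b+z)+2))*x)+(((2+b)*((b+z)+2))*1))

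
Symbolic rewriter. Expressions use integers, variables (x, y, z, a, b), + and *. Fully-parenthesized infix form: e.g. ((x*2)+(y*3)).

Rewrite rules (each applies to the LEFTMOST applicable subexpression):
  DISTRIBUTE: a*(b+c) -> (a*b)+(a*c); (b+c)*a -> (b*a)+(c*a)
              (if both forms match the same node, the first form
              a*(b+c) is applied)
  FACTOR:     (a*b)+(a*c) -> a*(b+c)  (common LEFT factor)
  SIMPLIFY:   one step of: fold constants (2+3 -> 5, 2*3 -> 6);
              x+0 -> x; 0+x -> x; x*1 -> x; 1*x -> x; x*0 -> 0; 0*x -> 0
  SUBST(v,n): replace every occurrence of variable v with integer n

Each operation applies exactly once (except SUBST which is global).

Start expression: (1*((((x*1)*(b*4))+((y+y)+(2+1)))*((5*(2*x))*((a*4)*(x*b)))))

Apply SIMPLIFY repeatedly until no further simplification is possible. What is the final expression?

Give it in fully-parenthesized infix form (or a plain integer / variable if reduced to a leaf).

Answer: (((x*(b*4))+((y+y)+3))*((5*(2*x))*((a*4)*(x*b))))

Derivation:
Start: (1*((((x*1)*(b*4))+((y+y)+(2+1)))*((5*(2*x))*((a*4)*(x*b)))))
Step 1: at root: (1*((((x*1)*(b*4))+((y+y)+(2+1)))*((5*(2*x))*((a*4)*(x*b))))) -> ((((x*1)*(b*4))+((y+y)+(2+1)))*((5*(2*x))*((a*4)*(x*b)))); overall: (1*((((x*1)*(b*4))+((y+y)+(2+1)))*((5*(2*x))*((a*4)*(x*b))))) -> ((((x*1)*(b*4))+((y+y)+(2+1)))*((5*(2*x))*((a*4)*(x*b))))
Step 2: at LLL: (x*1) -> x; overall: ((((x*1)*(b*4))+((y+y)+(2+1)))*((5*(2*x))*((a*4)*(x*b)))) -> (((x*(b*4))+((y+y)+(2+1)))*((5*(2*x))*((a*4)*(x*b))))
Step 3: at LRR: (2+1) -> 3; overall: (((x*(b*4))+((y+y)+(2+1)))*((5*(2*x))*((a*4)*(x*b)))) -> (((x*(b*4))+((y+y)+3))*((5*(2*x))*((a*4)*(x*b))))
Fixed point: (((x*(b*4))+((y+y)+3))*((5*(2*x))*((a*4)*(x*b))))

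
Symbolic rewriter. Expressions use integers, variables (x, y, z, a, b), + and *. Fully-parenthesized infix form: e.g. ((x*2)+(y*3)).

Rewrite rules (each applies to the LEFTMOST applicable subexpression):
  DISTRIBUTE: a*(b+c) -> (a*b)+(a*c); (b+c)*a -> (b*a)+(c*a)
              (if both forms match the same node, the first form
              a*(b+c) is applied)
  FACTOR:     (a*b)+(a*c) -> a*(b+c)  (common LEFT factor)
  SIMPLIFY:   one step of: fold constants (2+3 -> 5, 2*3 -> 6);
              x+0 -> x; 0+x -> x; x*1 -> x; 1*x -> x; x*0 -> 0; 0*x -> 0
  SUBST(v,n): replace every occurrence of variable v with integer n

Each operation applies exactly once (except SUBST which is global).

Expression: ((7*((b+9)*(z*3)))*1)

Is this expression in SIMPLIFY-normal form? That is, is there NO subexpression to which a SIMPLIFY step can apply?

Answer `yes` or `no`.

Expression: ((7*((b+9)*(z*3)))*1)
Scanning for simplifiable subexpressions (pre-order)...
  at root: ((7*((b+9)*(z*3)))*1) (SIMPLIFIABLE)
  at L: (7*((b+9)*(z*3))) (not simplifiable)
  at LR: ((b+9)*(z*3)) (not simplifiable)
  at LRL: (b+9) (not simplifiable)
  at LRR: (z*3) (not simplifiable)
Found simplifiable subexpr at path root: ((7*((b+9)*(z*3)))*1)
One SIMPLIFY step would give: (7*((b+9)*(z*3)))
-> NOT in normal form.

Answer: no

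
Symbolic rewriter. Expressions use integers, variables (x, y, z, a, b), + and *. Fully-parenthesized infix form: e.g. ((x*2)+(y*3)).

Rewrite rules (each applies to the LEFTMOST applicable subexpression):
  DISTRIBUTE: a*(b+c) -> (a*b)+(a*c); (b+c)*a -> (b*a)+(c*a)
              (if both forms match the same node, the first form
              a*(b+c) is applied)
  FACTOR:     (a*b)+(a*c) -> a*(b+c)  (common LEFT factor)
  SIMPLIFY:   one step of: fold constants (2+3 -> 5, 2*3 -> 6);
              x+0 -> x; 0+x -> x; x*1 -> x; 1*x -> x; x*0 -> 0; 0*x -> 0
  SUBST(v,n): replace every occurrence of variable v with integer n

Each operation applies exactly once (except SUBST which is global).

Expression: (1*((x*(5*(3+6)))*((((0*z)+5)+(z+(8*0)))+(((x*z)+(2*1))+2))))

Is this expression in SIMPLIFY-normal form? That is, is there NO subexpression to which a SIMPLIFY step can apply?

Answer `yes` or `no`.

Answer: no

Derivation:
Expression: (1*((x*(5*(3+6)))*((((0*z)+5)+(z+(8*0)))+(((x*z)+(2*1))+2))))
Scanning for simplifiable subexpressions (pre-order)...
  at root: (1*((x*(5*(3+6)))*((((0*z)+5)+(z+(8*0)))+(((x*z)+(2*1))+2)))) (SIMPLIFIABLE)
  at R: ((x*(5*(3+6)))*((((0*z)+5)+(z+(8*0)))+(((x*z)+(2*1))+2))) (not simplifiable)
  at RL: (x*(5*(3+6))) (not simplifiable)
  at RLR: (5*(3+6)) (not simplifiable)
  at RLRR: (3+6) (SIMPLIFIABLE)
  at RR: ((((0*z)+5)+(z+(8*0)))+(((x*z)+(2*1))+2)) (not simplifiable)
  at RRL: (((0*z)+5)+(z+(8*0))) (not simplifiable)
  at RRLL: ((0*z)+5) (not simplifiable)
  at RRLLL: (0*z) (SIMPLIFIABLE)
  at RRLR: (z+(8*0)) (not simplifiable)
  at RRLRR: (8*0) (SIMPLIFIABLE)
  at RRR: (((x*z)+(2*1))+2) (not simplifiable)
  at RRRL: ((x*z)+(2*1)) (not simplifiable)
  at RRRLL: (x*z) (not simplifiable)
  at RRRLR: (2*1) (SIMPLIFIABLE)
Found simplifiable subexpr at path root: (1*((x*(5*(3+6)))*((((0*z)+5)+(z+(8*0)))+(((x*z)+(2*1))+2))))
One SIMPLIFY step would give: ((x*(5*(3+6)))*((((0*z)+5)+(z+(8*0)))+(((x*z)+(2*1))+2)))
-> NOT in normal form.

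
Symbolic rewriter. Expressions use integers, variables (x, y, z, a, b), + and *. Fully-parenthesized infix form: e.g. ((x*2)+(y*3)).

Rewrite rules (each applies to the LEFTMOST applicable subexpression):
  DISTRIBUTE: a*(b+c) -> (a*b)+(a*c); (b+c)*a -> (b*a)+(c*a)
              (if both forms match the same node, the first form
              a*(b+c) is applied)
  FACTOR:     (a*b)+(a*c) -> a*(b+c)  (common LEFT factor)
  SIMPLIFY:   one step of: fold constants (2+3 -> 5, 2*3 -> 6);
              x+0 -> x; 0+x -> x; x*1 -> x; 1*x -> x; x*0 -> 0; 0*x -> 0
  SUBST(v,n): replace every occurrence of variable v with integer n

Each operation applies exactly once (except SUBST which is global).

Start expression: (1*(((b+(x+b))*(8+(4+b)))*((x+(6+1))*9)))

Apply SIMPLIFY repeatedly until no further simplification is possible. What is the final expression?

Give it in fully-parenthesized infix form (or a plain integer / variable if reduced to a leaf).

Answer: (((b+(x+b))*(8+(4+b)))*((x+7)*9))

Derivation:
Start: (1*(((b+(x+b))*(8+(4+b)))*((x+(6+1))*9)))
Step 1: at root: (1*(((b+(x+b))*(8+(4+b)))*((x+(6+1))*9))) -> (((b+(x+b))*(8+(4+b)))*((x+(6+1))*9)); overall: (1*(((b+(x+b))*(8+(4+b)))*((x+(6+1))*9))) -> (((b+(x+b))*(8+(4+b)))*((x+(6+1))*9))
Step 2: at RLR: (6+1) -> 7; overall: (((b+(x+b))*(8+(4+b)))*((x+(6+1))*9)) -> (((b+(x+b))*(8+(4+b)))*((x+7)*9))
Fixed point: (((b+(x+b))*(8+(4+b)))*((x+7)*9))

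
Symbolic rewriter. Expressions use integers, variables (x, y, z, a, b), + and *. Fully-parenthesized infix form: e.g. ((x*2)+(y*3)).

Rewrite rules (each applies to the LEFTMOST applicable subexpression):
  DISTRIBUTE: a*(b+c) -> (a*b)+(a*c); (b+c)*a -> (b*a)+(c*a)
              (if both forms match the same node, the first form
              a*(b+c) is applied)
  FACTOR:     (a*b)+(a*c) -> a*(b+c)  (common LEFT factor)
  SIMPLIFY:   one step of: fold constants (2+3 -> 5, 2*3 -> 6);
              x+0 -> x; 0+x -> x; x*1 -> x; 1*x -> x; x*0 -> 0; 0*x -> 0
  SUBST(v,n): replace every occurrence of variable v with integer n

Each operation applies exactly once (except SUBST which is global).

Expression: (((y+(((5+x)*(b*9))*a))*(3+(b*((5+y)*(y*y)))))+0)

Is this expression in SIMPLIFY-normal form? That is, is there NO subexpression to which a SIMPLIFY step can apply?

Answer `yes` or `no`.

Expression: (((y+(((5+x)*(b*9))*a))*(3+(b*((5+y)*(y*y)))))+0)
Scanning for simplifiable subexpressions (pre-order)...
  at root: (((y+(((5+x)*(b*9))*a))*(3+(b*((5+y)*(y*y)))))+0) (SIMPLIFIABLE)
  at L: ((y+(((5+x)*(b*9))*a))*(3+(b*((5+y)*(y*y))))) (not simplifiable)
  at LL: (y+(((5+x)*(b*9))*a)) (not simplifiable)
  at LLR: (((5+x)*(b*9))*a) (not simplifiable)
  at LLRL: ((5+x)*(b*9)) (not simplifiable)
  at LLRLL: (5+x) (not simplifiable)
  at LLRLR: (b*9) (not simplifiable)
  at LR: (3+(b*((5+y)*(y*y)))) (not simplifiable)
  at LRR: (b*((5+y)*(y*y))) (not simplifiable)
  at LRRR: ((5+y)*(y*y)) (not simplifiable)
  at LRRRL: (5+y) (not simplifiable)
  at LRRRR: (y*y) (not simplifiable)
Found simplifiable subexpr at path root: (((y+(((5+x)*(b*9))*a))*(3+(b*((5+y)*(y*y)))))+0)
One SIMPLIFY step would give: ((y+(((5+x)*(b*9))*a))*(3+(b*((5+y)*(y*y)))))
-> NOT in normal form.

Answer: no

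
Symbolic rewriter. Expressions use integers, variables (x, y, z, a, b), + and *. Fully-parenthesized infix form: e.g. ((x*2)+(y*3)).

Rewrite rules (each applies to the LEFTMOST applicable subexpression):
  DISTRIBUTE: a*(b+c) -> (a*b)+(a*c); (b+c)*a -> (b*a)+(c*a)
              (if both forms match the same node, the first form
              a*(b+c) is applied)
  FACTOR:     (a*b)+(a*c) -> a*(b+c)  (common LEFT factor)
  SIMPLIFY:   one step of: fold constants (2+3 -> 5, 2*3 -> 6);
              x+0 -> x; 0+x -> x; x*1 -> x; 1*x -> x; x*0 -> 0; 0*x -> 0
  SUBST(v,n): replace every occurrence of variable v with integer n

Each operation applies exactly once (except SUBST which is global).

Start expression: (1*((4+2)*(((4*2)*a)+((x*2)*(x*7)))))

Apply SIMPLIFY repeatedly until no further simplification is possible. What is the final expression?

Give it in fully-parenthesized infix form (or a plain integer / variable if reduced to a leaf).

Answer: (6*((8*a)+((x*2)*(x*7))))

Derivation:
Start: (1*((4+2)*(((4*2)*a)+((x*2)*(x*7)))))
Step 1: at root: (1*((4+2)*(((4*2)*a)+((x*2)*(x*7))))) -> ((4+2)*(((4*2)*a)+((x*2)*(x*7)))); overall: (1*((4+2)*(((4*2)*a)+((x*2)*(x*7))))) -> ((4+2)*(((4*2)*a)+((x*2)*(x*7))))
Step 2: at L: (4+2) -> 6; overall: ((4+2)*(((4*2)*a)+((x*2)*(x*7)))) -> (6*(((4*2)*a)+((x*2)*(x*7))))
Step 3: at RLL: (4*2) -> 8; overall: (6*(((4*2)*a)+((x*2)*(x*7)))) -> (6*((8*a)+((x*2)*(x*7))))
Fixed point: (6*((8*a)+((x*2)*(x*7))))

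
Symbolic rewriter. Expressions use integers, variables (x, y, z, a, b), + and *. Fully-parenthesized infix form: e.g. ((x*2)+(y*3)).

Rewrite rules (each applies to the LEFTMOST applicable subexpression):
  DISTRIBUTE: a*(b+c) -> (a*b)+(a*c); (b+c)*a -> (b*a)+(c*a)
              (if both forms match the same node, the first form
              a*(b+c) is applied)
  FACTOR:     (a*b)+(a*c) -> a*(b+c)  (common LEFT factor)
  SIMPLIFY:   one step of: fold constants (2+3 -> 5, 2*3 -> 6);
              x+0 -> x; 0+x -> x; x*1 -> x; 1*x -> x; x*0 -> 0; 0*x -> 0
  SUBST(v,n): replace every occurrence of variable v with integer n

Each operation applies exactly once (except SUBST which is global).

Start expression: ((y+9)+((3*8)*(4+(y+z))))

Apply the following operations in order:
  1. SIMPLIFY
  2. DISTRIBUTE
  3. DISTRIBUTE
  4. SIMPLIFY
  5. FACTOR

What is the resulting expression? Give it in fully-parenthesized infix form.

Answer: ((y+9)+(96+(24*(y+z))))

Derivation:
Start: ((y+9)+((3*8)*(4+(y+z))))
Apply SIMPLIFY at RL (target: (3*8)): ((y+9)+((3*8)*(4+(y+z)))) -> ((y+9)+(24*(4+(y+z))))
Apply DISTRIBUTE at R (target: (24*(4+(y+z)))): ((y+9)+(24*(4+(y+z)))) -> ((y+9)+((24*4)+(24*(y+z))))
Apply DISTRIBUTE at RR (target: (24*(y+z))): ((y+9)+((24*4)+(24*(y+z)))) -> ((y+9)+((24*4)+((24*y)+(24*z))))
Apply SIMPLIFY at RL (target: (24*4)): ((y+9)+((24*4)+((24*y)+(24*z)))) -> ((y+9)+(96+((24*y)+(24*z))))
Apply FACTOR at RR (target: ((24*y)+(24*z))): ((y+9)+(96+((24*y)+(24*z)))) -> ((y+9)+(96+(24*(y+z))))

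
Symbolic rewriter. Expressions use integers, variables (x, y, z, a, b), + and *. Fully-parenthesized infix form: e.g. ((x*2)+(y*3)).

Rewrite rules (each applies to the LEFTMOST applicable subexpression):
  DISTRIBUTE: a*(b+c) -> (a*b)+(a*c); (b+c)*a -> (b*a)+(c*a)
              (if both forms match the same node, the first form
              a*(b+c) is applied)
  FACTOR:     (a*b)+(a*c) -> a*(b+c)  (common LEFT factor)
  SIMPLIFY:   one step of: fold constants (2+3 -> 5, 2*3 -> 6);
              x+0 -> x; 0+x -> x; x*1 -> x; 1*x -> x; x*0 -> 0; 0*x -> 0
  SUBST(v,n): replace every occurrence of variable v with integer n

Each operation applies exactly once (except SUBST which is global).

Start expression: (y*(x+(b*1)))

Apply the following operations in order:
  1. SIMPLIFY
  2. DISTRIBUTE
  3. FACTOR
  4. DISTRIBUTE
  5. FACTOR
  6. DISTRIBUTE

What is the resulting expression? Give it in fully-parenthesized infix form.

Start: (y*(x+(b*1)))
Apply SIMPLIFY at RR (target: (b*1)): (y*(x+(b*1))) -> (y*(x+b))
Apply DISTRIBUTE at root (target: (y*(x+b))): (y*(x+b)) -> ((y*x)+(y*b))
Apply FACTOR at root (target: ((y*x)+(y*b))): ((y*x)+(y*b)) -> (y*(x+b))
Apply DISTRIBUTE at root (target: (y*(x+b))): (y*(x+b)) -> ((y*x)+(y*b))
Apply FACTOR at root (target: ((y*x)+(y*b))): ((y*x)+(y*b)) -> (y*(x+b))
Apply DISTRIBUTE at root (target: (y*(x+b))): (y*(x+b)) -> ((y*x)+(y*b))

Answer: ((y*x)+(y*b))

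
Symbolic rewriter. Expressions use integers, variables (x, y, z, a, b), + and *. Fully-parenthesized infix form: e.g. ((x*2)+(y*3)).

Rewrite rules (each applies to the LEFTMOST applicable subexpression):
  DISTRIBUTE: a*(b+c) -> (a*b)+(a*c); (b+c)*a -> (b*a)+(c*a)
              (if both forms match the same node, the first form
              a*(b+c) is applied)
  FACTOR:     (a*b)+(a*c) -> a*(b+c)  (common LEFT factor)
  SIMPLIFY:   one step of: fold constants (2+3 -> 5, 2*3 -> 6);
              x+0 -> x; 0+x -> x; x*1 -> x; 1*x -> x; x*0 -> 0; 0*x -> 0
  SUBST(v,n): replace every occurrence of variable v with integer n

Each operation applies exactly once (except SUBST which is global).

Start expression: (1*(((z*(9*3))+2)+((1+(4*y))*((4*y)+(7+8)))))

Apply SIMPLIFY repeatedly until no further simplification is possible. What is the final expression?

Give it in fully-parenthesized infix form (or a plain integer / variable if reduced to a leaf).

Answer: (((z*27)+2)+((1+(4*y))*((4*y)+15)))

Derivation:
Start: (1*(((z*(9*3))+2)+((1+(4*y))*((4*y)+(7+8)))))
Step 1: at root: (1*(((z*(9*3))+2)+((1+(4*y))*((4*y)+(7+8))))) -> (((z*(9*3))+2)+((1+(4*y))*((4*y)+(7+8)))); overall: (1*(((z*(9*3))+2)+((1+(4*y))*((4*y)+(7+8))))) -> (((z*(9*3))+2)+((1+(4*y))*((4*y)+(7+8))))
Step 2: at LLR: (9*3) -> 27; overall: (((z*(9*3))+2)+((1+(4*y))*((4*y)+(7+8)))) -> (((z*27)+2)+((1+(4*y))*((4*y)+(7+8))))
Step 3: at RRR: (7+8) -> 15; overall: (((z*27)+2)+((1+(4*y))*((4*y)+(7+8)))) -> (((z*27)+2)+((1+(4*y))*((4*y)+15)))
Fixed point: (((z*27)+2)+((1+(4*y))*((4*y)+15)))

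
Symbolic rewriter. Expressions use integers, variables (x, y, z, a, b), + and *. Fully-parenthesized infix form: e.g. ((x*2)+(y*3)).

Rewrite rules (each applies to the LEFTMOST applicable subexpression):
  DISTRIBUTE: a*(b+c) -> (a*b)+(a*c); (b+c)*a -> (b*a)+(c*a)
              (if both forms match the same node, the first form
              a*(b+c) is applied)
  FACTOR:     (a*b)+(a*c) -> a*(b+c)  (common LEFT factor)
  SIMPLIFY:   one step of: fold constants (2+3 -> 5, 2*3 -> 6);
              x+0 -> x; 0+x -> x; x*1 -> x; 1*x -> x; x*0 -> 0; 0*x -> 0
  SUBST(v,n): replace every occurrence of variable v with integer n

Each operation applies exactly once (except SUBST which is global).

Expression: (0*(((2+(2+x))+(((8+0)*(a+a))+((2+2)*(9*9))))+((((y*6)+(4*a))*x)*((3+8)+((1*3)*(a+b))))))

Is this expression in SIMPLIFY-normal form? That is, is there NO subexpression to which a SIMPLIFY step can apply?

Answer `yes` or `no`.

Answer: no

Derivation:
Expression: (0*(((2+(2+x))+(((8+0)*(a+a))+((2+2)*(9*9))))+((((y*6)+(4*a))*x)*((3+8)+((1*3)*(a+b))))))
Scanning for simplifiable subexpressions (pre-order)...
  at root: (0*(((2+(2+x))+(((8+0)*(a+a))+((2+2)*(9*9))))+((((y*6)+(4*a))*x)*((3+8)+((1*3)*(a+b)))))) (SIMPLIFIABLE)
  at R: (((2+(2+x))+(((8+0)*(a+a))+((2+2)*(9*9))))+((((y*6)+(4*a))*x)*((3+8)+((1*3)*(a+b))))) (not simplifiable)
  at RL: ((2+(2+x))+(((8+0)*(a+a))+((2+2)*(9*9)))) (not simplifiable)
  at RLL: (2+(2+x)) (not simplifiable)
  at RLLR: (2+x) (not simplifiable)
  at RLR: (((8+0)*(a+a))+((2+2)*(9*9))) (not simplifiable)
  at RLRL: ((8+0)*(a+a)) (not simplifiable)
  at RLRLL: (8+0) (SIMPLIFIABLE)
  at RLRLR: (a+a) (not simplifiable)
  at RLRR: ((2+2)*(9*9)) (not simplifiable)
  at RLRRL: (2+2) (SIMPLIFIABLE)
  at RLRRR: (9*9) (SIMPLIFIABLE)
  at RR: ((((y*6)+(4*a))*x)*((3+8)+((1*3)*(a+b)))) (not simplifiable)
  at RRL: (((y*6)+(4*a))*x) (not simplifiable)
  at RRLL: ((y*6)+(4*a)) (not simplifiable)
  at RRLLL: (y*6) (not simplifiable)
  at RRLLR: (4*a) (not simplifiable)
  at RRR: ((3+8)+((1*3)*(a+b))) (not simplifiable)
  at RRRL: (3+8) (SIMPLIFIABLE)
  at RRRR: ((1*3)*(a+b)) (not simplifiable)
  at RRRRL: (1*3) (SIMPLIFIABLE)
  at RRRRR: (a+b) (not simplifiable)
Found simplifiable subexpr at path root: (0*(((2+(2+x))+(((8+0)*(a+a))+((2+2)*(9*9))))+((((y*6)+(4*a))*x)*((3+8)+((1*3)*(a+b))))))
One SIMPLIFY step would give: 0
-> NOT in normal form.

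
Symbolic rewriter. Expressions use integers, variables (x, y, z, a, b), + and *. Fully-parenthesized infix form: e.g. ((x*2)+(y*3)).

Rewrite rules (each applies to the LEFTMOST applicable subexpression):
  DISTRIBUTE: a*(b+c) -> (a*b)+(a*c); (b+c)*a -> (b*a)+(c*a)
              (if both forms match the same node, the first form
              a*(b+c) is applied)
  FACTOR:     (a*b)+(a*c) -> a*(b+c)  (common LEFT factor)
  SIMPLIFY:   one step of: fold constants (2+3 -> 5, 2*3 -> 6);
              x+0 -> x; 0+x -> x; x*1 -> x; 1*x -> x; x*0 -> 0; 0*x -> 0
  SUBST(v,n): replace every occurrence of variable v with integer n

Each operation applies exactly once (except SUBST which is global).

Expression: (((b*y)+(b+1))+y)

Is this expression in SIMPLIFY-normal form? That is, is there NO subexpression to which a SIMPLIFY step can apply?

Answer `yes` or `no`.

Expression: (((b*y)+(b+1))+y)
Scanning for simplifiable subexpressions (pre-order)...
  at root: (((b*y)+(b+1))+y) (not simplifiable)
  at L: ((b*y)+(b+1)) (not simplifiable)
  at LL: (b*y) (not simplifiable)
  at LR: (b+1) (not simplifiable)
Result: no simplifiable subexpression found -> normal form.

Answer: yes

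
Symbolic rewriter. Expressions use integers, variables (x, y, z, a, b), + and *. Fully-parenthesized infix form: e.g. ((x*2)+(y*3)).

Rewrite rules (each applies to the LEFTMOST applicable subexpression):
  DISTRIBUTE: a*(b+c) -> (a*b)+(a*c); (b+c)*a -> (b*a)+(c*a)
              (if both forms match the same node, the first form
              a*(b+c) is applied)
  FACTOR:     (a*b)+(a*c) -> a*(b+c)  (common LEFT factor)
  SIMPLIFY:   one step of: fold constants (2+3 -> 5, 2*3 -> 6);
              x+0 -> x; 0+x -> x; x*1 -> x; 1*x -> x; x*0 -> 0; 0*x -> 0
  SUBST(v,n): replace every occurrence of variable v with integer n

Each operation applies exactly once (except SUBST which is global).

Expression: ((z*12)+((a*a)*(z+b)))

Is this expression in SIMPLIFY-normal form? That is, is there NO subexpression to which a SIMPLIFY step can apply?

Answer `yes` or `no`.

Answer: yes

Derivation:
Expression: ((z*12)+((a*a)*(z+b)))
Scanning for simplifiable subexpressions (pre-order)...
  at root: ((z*12)+((a*a)*(z+b))) (not simplifiable)
  at L: (z*12) (not simplifiable)
  at R: ((a*a)*(z+b)) (not simplifiable)
  at RL: (a*a) (not simplifiable)
  at RR: (z+b) (not simplifiable)
Result: no simplifiable subexpression found -> normal form.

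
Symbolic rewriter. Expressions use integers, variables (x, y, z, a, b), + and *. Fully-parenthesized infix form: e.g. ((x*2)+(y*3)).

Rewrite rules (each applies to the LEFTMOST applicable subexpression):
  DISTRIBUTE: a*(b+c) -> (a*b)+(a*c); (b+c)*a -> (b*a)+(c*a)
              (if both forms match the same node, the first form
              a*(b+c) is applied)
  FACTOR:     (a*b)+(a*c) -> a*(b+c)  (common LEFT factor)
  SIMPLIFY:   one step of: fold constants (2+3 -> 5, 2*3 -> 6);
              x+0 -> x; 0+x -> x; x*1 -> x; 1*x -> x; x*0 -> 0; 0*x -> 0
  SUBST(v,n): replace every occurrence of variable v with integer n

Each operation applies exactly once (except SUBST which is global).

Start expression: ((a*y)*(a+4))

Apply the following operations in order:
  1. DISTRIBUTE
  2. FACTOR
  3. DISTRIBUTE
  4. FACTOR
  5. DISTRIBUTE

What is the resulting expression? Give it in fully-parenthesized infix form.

Start: ((a*y)*(a+4))
Apply DISTRIBUTE at root (target: ((a*y)*(a+4))): ((a*y)*(a+4)) -> (((a*y)*a)+((a*y)*4))
Apply FACTOR at root (target: (((a*y)*a)+((a*y)*4))): (((a*y)*a)+((a*y)*4)) -> ((a*y)*(a+4))
Apply DISTRIBUTE at root (target: ((a*y)*(a+4))): ((a*y)*(a+4)) -> (((a*y)*a)+((a*y)*4))
Apply FACTOR at root (target: (((a*y)*a)+((a*y)*4))): (((a*y)*a)+((a*y)*4)) -> ((a*y)*(a+4))
Apply DISTRIBUTE at root (target: ((a*y)*(a+4))): ((a*y)*(a+4)) -> (((a*y)*a)+((a*y)*4))

Answer: (((a*y)*a)+((a*y)*4))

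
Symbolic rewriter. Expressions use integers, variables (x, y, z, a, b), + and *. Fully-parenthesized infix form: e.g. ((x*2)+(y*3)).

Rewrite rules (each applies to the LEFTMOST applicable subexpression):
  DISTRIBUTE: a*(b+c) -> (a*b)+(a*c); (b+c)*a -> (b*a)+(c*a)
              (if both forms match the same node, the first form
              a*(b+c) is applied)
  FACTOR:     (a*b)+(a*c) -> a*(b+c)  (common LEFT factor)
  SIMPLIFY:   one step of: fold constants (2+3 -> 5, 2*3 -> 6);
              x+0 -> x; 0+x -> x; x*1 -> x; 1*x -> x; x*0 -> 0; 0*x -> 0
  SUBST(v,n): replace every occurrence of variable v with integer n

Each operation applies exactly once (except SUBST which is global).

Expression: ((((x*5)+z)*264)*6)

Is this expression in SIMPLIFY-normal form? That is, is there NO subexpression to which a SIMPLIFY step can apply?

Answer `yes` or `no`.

Answer: yes

Derivation:
Expression: ((((x*5)+z)*264)*6)
Scanning for simplifiable subexpressions (pre-order)...
  at root: ((((x*5)+z)*264)*6) (not simplifiable)
  at L: (((x*5)+z)*264) (not simplifiable)
  at LL: ((x*5)+z) (not simplifiable)
  at LLL: (x*5) (not simplifiable)
Result: no simplifiable subexpression found -> normal form.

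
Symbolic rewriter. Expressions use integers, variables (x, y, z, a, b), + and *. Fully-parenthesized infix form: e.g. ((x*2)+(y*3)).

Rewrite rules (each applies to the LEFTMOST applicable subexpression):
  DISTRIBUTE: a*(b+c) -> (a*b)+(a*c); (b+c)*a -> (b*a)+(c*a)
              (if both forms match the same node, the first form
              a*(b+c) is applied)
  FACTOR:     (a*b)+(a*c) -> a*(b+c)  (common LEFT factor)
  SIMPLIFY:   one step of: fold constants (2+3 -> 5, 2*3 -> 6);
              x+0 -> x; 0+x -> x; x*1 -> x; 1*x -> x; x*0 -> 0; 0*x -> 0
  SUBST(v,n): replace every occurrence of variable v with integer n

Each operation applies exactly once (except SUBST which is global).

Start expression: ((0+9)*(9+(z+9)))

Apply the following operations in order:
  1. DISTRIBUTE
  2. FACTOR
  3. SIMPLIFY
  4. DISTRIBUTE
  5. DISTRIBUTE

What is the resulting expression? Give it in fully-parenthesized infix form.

Answer: ((9*9)+((9*z)+(9*9)))

Derivation:
Start: ((0+9)*(9+(z+9)))
Apply DISTRIBUTE at root (target: ((0+9)*(9+(z+9)))): ((0+9)*(9+(z+9))) -> (((0+9)*9)+((0+9)*(z+9)))
Apply FACTOR at root (target: (((0+9)*9)+((0+9)*(z+9)))): (((0+9)*9)+((0+9)*(z+9))) -> ((0+9)*(9+(z+9)))
Apply SIMPLIFY at L (target: (0+9)): ((0+9)*(9+(z+9))) -> (9*(9+(z+9)))
Apply DISTRIBUTE at root (target: (9*(9+(z+9)))): (9*(9+(z+9))) -> ((9*9)+(9*(z+9)))
Apply DISTRIBUTE at R (target: (9*(z+9))): ((9*9)+(9*(z+9))) -> ((9*9)+((9*z)+(9*9)))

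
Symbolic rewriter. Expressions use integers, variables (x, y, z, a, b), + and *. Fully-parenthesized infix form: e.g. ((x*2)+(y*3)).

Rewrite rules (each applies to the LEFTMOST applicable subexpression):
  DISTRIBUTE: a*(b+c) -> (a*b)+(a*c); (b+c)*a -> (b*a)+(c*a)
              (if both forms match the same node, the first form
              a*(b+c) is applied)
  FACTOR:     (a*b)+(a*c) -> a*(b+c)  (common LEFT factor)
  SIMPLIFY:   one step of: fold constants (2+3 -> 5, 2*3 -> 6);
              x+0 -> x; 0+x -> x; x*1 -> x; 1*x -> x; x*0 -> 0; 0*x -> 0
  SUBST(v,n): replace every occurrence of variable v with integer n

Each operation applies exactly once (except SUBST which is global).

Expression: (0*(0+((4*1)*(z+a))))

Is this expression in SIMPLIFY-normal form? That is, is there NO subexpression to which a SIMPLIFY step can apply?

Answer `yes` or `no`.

Answer: no

Derivation:
Expression: (0*(0+((4*1)*(z+a))))
Scanning for simplifiable subexpressions (pre-order)...
  at root: (0*(0+((4*1)*(z+a)))) (SIMPLIFIABLE)
  at R: (0+((4*1)*(z+a))) (SIMPLIFIABLE)
  at RR: ((4*1)*(z+a)) (not simplifiable)
  at RRL: (4*1) (SIMPLIFIABLE)
  at RRR: (z+a) (not simplifiable)
Found simplifiable subexpr at path root: (0*(0+((4*1)*(z+a))))
One SIMPLIFY step would give: 0
-> NOT in normal form.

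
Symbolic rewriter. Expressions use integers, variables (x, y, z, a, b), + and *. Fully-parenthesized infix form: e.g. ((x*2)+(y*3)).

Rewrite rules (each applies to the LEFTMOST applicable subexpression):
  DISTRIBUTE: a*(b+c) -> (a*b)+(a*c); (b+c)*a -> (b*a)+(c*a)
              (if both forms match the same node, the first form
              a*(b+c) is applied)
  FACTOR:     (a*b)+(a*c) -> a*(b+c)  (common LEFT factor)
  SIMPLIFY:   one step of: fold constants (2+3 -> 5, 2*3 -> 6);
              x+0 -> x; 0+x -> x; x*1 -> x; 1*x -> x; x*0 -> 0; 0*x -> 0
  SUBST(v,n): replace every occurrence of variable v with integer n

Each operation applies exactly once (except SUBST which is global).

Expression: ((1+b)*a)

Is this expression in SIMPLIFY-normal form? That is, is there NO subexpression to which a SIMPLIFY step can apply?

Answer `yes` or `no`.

Expression: ((1+b)*a)
Scanning for simplifiable subexpressions (pre-order)...
  at root: ((1+b)*a) (not simplifiable)
  at L: (1+b) (not simplifiable)
Result: no simplifiable subexpression found -> normal form.

Answer: yes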